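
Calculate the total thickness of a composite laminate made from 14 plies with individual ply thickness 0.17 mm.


h = n * t_ply = 14 * 0.17 = 2.38 mm

2.38 mm


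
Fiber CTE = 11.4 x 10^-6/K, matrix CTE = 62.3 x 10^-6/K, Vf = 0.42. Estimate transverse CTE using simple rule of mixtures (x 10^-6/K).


alpha_2 = alpha_f*Vf + alpha_m*(1-Vf) = 11.4*0.42 + 62.3*0.58 = 40.9 x 10^-6/K

40.9 x 10^-6/K


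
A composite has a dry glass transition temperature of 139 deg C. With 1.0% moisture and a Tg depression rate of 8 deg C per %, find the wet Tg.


Tg_wet = Tg_dry - k*moisture = 139 - 8*1.0 = 131.0 deg C

131.0 deg C


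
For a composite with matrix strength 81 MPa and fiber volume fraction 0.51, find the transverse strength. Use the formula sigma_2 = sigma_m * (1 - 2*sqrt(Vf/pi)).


factor = 1 - 2*sqrt(0.51/pi) = 0.1942
sigma_2 = 81 * 0.1942 = 15.73 MPa

15.73 MPa


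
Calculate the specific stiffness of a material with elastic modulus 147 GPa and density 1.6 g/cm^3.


Specific stiffness = E/rho = 147/1.6 = 91.9 GPa/(g/cm^3)

91.9 GPa/(g/cm^3)


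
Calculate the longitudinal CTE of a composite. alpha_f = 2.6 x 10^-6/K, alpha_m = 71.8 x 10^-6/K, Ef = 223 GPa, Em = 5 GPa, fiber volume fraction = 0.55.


E1 = Ef*Vf + Em*(1-Vf) = 124.9
alpha_1 = (alpha_f*Ef*Vf + alpha_m*Em*(1-Vf))/E1 = 3.85 x 10^-6/K

3.85 x 10^-6/K


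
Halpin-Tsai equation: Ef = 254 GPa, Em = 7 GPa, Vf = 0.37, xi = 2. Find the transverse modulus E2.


eta = (Ef/Em - 1)/(Ef/Em + xi) = (36.2857 - 1)/(36.2857 + 2) = 0.9216
E2 = Em*(1+xi*eta*Vf)/(1-eta*Vf) = 17.87 GPa

17.87 GPa


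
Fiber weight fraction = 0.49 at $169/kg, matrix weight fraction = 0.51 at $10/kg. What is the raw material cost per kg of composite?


Cost = cost_f*Wf + cost_m*Wm = 169*0.49 + 10*0.51 = $87.91/kg

$87.91/kg


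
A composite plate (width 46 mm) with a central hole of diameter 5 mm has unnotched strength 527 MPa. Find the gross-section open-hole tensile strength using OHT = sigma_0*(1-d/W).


OHT = sigma_0*(1-d/W) = 527*(1-5/46) = 469.7 MPa

469.7 MPa


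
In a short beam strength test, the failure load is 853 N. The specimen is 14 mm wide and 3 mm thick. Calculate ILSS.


ILSS = 3F/(4bh) = 3*853/(4*14*3) = 15.23 MPa

15.23 MPa


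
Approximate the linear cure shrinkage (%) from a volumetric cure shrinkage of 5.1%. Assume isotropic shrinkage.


Linear shrinkage ≈ vol_shrink/3 = 5.1/3 = 1.7%

1.7%


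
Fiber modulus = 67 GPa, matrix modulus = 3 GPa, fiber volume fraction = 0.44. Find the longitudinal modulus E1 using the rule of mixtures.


E1 = Ef*Vf + Em*(1-Vf) = 67*0.44 + 3*0.56 = 31.16 GPa

31.16 GPa


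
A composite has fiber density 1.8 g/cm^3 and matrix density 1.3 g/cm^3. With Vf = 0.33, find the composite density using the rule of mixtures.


rho_c = rho_f*Vf + rho_m*(1-Vf) = 1.8*0.33 + 1.3*0.67 = 1.465 g/cm^3

1.465 g/cm^3


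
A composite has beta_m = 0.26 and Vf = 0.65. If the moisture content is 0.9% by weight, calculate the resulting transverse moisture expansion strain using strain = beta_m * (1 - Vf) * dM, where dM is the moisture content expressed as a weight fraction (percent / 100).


dM = 0.9/100 = 0.009
strain = beta_m * (1-Vf) * dM = 0.26 * 0.35 * 0.009 = 0.000819

0.000819


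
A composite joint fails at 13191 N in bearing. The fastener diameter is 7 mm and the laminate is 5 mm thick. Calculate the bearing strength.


sigma_br = F/(d*h) = 13191/(7*5) = 376.9 MPa

376.9 MPa


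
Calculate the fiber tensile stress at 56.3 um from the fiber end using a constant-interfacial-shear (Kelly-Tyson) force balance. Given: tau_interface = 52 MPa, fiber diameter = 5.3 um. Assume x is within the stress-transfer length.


Force balance: sigma_f * (pi*d^2/4) = tau * (pi*d) * x  ->  sigma_f = 4 * tau * x / d
sigma_f = 4 * 52 * 56.3 / 5.3 = 2209.5 MPa

2209.5 MPa


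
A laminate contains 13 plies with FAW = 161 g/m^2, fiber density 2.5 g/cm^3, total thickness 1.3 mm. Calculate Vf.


Vf = n * FAW / (rho_f * h * 1000) = 13 * 161 / (2.5 * 1.3 * 1000) = 0.644

0.644


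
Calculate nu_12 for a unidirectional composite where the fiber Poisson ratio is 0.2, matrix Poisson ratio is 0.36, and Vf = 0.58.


nu_12 = nu_f*Vf + nu_m*(1-Vf) = 0.2*0.58 + 0.36*0.42 = 0.2672

0.2672


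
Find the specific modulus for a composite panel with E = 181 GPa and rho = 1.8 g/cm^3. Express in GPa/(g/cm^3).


Specific stiffness = E/rho = 181/1.8 = 100.6 GPa/(g/cm^3)

100.6 GPa/(g/cm^3)


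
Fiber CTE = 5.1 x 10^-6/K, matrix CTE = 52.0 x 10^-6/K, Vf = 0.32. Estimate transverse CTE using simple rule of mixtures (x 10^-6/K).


alpha_2 = alpha_f*Vf + alpha_m*(1-Vf) = 5.1*0.32 + 52.0*0.68 = 37.0 x 10^-6/K

37.0 x 10^-6/K


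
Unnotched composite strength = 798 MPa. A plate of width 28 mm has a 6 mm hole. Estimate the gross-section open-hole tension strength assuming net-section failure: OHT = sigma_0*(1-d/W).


OHT = sigma_0*(1-d/W) = 798*(1-6/28) = 627.0 MPa

627.0 MPa


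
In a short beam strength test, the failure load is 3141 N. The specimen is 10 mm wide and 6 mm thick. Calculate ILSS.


ILSS = 3F/(4bh) = 3*3141/(4*10*6) = 39.26 MPa

39.26 MPa


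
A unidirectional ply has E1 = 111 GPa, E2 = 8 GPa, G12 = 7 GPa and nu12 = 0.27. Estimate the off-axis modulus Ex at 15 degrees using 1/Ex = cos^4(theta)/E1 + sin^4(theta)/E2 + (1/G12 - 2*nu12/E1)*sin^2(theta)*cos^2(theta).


cos^4(15) = 0.870513, sin^4(15) = 0.004487, sin^2(15)*cos^2(15) = 0.0625
1/G12 - 2*nu12/E1 = 1/7 - 2*0.27/111 = 0.137992 GPa^-1
1/Ex = 0.870513/111 + 0.004487/8 + 0.137992*0.0625 = 0.0170279 GPa^-1
Ex = 58.73 GPa

58.73 GPa


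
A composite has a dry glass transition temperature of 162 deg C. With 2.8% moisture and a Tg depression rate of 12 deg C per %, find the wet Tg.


Tg_wet = Tg_dry - k*moisture = 162 - 12*2.8 = 128.4 deg C

128.4 deg C


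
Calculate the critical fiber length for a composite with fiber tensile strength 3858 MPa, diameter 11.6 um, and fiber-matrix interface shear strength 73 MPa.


Lc = sigma_f * d / (2 * tau_i) = 3858 * 11.6 / (2 * 73) = 306.5 um

306.5 um


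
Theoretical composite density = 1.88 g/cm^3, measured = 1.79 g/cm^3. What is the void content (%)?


Void% = (rho_theo - rho_actual)/rho_theo * 100 = (1.88 - 1.79)/1.88 * 100 = 4.79%

4.79%


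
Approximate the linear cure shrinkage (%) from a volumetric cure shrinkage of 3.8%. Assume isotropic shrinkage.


Linear shrinkage ≈ vol_shrink/3 = 3.8/3 = 1.267%

1.267%


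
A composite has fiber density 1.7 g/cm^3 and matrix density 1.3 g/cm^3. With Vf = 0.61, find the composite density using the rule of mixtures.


rho_c = rho_f*Vf + rho_m*(1-Vf) = 1.7*0.61 + 1.3*0.39 = 1.544 g/cm^3

1.544 g/cm^3


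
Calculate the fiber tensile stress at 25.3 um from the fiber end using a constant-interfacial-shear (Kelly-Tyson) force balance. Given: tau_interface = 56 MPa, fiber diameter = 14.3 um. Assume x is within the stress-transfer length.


Force balance: sigma_f * (pi*d^2/4) = tau * (pi*d) * x  ->  sigma_f = 4 * tau * x / d
sigma_f = 4 * 56 * 25.3 / 14.3 = 396.3 MPa

396.3 MPa


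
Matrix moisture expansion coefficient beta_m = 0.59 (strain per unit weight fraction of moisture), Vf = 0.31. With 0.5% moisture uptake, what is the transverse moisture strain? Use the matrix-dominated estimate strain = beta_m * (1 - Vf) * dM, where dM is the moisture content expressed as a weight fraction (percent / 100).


dM = 0.5/100 = 0.005
strain = beta_m * (1-Vf) * dM = 0.59 * 0.69 * 0.005 = 0.0020355

0.0020355


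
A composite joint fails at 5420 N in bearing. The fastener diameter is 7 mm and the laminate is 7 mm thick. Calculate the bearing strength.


sigma_br = F/(d*h) = 5420/(7*7) = 110.6 MPa

110.6 MPa


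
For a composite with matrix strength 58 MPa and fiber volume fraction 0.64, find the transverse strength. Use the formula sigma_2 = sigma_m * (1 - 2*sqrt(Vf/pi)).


factor = 1 - 2*sqrt(0.64/pi) = 0.0973
sigma_2 = 58 * 0.0973 = 5.64 MPa

5.64 MPa


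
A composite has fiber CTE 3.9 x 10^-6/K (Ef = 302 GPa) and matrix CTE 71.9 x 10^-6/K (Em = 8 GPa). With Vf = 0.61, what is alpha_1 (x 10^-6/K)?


E1 = Ef*Vf + Em*(1-Vf) = 187.34
alpha_1 = (alpha_f*Ef*Vf + alpha_m*Em*(1-Vf))/E1 = 5.03 x 10^-6/K

5.03 x 10^-6/K


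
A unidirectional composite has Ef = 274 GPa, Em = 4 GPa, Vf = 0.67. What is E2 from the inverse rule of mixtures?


1/E2 = Vf/Ef + (1-Vf)/Em = 0.67/274 + 0.33/4
E2 = 11.77 GPa

11.77 GPa


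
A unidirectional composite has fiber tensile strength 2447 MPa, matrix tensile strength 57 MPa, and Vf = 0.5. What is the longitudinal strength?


sigma_1 = sigma_f*Vf + sigma_m*(1-Vf) = 2447*0.5 + 57*0.5 = 1252.0 MPa

1252.0 MPa


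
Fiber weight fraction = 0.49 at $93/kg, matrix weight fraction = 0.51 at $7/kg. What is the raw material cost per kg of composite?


Cost = cost_f*Wf + cost_m*Wm = 93*0.49 + 7*0.51 = $49.14/kg

$49.14/kg


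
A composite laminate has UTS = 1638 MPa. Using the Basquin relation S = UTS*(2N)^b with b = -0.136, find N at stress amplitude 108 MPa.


N = 0.5 * (S/UTS)^(1/b) = 0.5 * (108/1638)^(1/-0.136) = 2.4098e+08 cycles

2.4098e+08 cycles


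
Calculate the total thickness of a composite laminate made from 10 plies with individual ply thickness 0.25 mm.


h = n * t_ply = 10 * 0.25 = 2.5 mm

2.5 mm


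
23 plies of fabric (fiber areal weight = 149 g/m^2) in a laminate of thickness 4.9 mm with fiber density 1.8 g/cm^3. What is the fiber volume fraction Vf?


Vf = n * FAW / (rho_f * h * 1000) = 23 * 149 / (1.8 * 4.9 * 1000) = 0.3885

0.3885


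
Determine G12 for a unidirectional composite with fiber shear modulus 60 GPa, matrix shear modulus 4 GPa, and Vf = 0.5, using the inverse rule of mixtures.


1/G12 = Vf/Gf + (1-Vf)/Gm = 0.5/60 + 0.5/4
G12 = 7.5 GPa

7.5 GPa


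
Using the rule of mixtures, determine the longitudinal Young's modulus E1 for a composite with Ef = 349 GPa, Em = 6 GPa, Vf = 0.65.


E1 = Ef*Vf + Em*(1-Vf) = 349*0.65 + 6*0.35 = 228.95 GPa

228.95 GPa


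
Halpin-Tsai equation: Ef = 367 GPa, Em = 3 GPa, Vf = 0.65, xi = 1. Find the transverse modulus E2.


eta = (Ef/Em - 1)/(Ef/Em + xi) = (122.3333 - 1)/(122.3333 + 1) = 0.9838
E2 = Em*(1+xi*eta*Vf)/(1-eta*Vf) = 13.64 GPa

13.64 GPa


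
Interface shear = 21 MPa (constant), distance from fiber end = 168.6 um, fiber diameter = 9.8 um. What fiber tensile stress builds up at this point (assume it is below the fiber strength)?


Force balance: sigma_f * (pi*d^2/4) = tau * (pi*d) * x  ->  sigma_f = 4 * tau * x / d
sigma_f = 4 * 21 * 168.6 / 9.8 = 1445.1 MPa

1445.1 MPa


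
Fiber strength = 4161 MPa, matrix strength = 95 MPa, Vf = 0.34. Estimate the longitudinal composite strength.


sigma_1 = sigma_f*Vf + sigma_m*(1-Vf) = 4161*0.34 + 95*0.66 = 1477.4 MPa

1477.4 MPa


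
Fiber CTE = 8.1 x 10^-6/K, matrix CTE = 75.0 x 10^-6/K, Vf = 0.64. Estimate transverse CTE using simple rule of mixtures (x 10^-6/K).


alpha_2 = alpha_f*Vf + alpha_m*(1-Vf) = 8.1*0.64 + 75.0*0.36 = 32.2 x 10^-6/K

32.2 x 10^-6/K


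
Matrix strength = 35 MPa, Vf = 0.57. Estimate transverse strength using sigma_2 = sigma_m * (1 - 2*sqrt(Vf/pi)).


factor = 1 - 2*sqrt(0.57/pi) = 0.1481
sigma_2 = 35 * 0.1481 = 5.18 MPa

5.18 MPa


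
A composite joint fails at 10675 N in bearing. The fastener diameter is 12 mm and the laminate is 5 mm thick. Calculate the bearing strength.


sigma_br = F/(d*h) = 10675/(12*5) = 177.9 MPa

177.9 MPa


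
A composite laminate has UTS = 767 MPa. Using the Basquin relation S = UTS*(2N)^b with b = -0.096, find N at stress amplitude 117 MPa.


N = 0.5 * (S/UTS)^(1/b) = 0.5 * (117/767)^(1/-0.096) = 1.6044e+08 cycles

1.6044e+08 cycles


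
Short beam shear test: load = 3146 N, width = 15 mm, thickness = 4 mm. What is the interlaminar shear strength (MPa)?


ILSS = 3F/(4bh) = 3*3146/(4*15*4) = 39.33 MPa

39.33 MPa


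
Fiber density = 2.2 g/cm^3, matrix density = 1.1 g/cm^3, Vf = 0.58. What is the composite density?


rho_c = rho_f*Vf + rho_m*(1-Vf) = 2.2*0.58 + 1.1*0.42 = 1.738 g/cm^3

1.738 g/cm^3


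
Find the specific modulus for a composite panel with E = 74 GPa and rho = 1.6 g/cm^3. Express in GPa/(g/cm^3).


Specific stiffness = E/rho = 74/1.6 = 46.3 GPa/(g/cm^3)

46.3 GPa/(g/cm^3)


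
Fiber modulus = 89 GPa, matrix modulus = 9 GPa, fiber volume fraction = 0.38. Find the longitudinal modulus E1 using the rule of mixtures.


E1 = Ef*Vf + Em*(1-Vf) = 89*0.38 + 9*0.62 = 39.4 GPa

39.4 GPa


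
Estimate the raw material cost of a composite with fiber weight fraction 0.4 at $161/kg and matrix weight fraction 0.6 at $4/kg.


Cost = cost_f*Wf + cost_m*Wm = 161*0.4 + 4*0.6 = $66.8/kg

$66.8/kg


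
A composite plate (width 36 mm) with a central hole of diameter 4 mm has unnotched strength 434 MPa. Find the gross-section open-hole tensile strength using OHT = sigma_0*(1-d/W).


OHT = sigma_0*(1-d/W) = 434*(1-4/36) = 385.8 MPa

385.8 MPa


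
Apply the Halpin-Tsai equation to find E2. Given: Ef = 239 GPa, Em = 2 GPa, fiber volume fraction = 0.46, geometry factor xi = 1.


eta = (Ef/Em - 1)/(Ef/Em + xi) = (119.5 - 1)/(119.5 + 1) = 0.9834
E2 = Em*(1+xi*eta*Vf)/(1-eta*Vf) = 5.3 GPa

5.3 GPa


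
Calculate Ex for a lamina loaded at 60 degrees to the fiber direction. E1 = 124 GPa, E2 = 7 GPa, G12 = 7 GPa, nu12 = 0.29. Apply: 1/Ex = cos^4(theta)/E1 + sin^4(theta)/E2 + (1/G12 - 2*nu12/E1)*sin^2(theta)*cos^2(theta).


cos^4(60) = 0.0625, sin^4(60) = 0.5625, sin^2(60)*cos^2(60) = 0.1875
1/G12 - 2*nu12/E1 = 1/7 - 2*0.29/124 = 0.13818 GPa^-1
1/Ex = 0.0625/124 + 0.5625/7 + 0.13818*0.1875 = 0.1067699 GPa^-1
Ex = 9.37 GPa

9.37 GPa


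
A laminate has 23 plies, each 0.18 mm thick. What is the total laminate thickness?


h = n * t_ply = 23 * 0.18 = 4.14 mm

4.14 mm


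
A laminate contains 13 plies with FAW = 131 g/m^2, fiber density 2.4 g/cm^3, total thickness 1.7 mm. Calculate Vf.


Vf = n * FAW / (rho_f * h * 1000) = 13 * 131 / (2.4 * 1.7 * 1000) = 0.4174

0.4174


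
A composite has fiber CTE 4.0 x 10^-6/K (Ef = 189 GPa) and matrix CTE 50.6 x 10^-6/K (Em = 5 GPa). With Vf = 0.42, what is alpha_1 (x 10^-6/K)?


E1 = Ef*Vf + Em*(1-Vf) = 82.28
alpha_1 = (alpha_f*Ef*Vf + alpha_m*Em*(1-Vf))/E1 = 5.64 x 10^-6/K

5.64 x 10^-6/K


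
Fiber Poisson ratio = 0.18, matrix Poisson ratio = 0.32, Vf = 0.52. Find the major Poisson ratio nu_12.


nu_12 = nu_f*Vf + nu_m*(1-Vf) = 0.18*0.52 + 0.32*0.48 = 0.2472

0.2472


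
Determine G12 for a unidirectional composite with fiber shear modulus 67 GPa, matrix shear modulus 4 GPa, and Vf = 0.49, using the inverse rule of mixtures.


1/G12 = Vf/Gf + (1-Vf)/Gm = 0.49/67 + 0.51/4
G12 = 7.42 GPa

7.42 GPa


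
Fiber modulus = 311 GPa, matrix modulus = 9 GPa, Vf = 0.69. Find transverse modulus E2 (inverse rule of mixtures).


1/E2 = Vf/Ef + (1-Vf)/Em = 0.69/311 + 0.31/9
E2 = 27.28 GPa

27.28 GPa


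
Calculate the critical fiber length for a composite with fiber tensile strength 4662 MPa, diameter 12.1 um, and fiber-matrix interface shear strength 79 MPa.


Lc = sigma_f * d / (2 * tau_i) = 4662 * 12.1 / (2 * 79) = 357.0 um

357.0 um


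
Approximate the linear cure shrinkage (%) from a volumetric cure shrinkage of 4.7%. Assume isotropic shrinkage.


Linear shrinkage ≈ vol_shrink/3 = 4.7/3 = 1.567%

1.567%


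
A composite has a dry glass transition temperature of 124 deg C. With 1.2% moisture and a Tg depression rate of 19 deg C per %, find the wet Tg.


Tg_wet = Tg_dry - k*moisture = 124 - 19*1.2 = 101.2 deg C

101.2 deg C


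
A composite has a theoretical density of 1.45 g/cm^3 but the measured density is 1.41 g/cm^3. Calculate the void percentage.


Void% = (rho_theo - rho_actual)/rho_theo * 100 = (1.45 - 1.41)/1.45 * 100 = 2.76%

2.76%


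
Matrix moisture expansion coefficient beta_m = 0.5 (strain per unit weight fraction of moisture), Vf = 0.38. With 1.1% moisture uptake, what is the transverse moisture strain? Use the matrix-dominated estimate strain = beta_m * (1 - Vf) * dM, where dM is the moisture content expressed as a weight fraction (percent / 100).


dM = 1.1/100 = 0.011
strain = beta_m * (1-Vf) * dM = 0.5 * 0.62 * 0.011 = 0.00341

0.00341


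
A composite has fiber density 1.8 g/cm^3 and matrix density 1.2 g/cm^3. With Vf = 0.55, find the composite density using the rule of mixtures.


rho_c = rho_f*Vf + rho_m*(1-Vf) = 1.8*0.55 + 1.2*0.45 = 1.53 g/cm^3

1.53 g/cm^3


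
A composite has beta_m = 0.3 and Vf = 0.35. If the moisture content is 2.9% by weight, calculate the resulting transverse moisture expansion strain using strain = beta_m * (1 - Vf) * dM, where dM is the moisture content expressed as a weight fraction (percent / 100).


dM = 2.9/100 = 0.029
strain = beta_m * (1-Vf) * dM = 0.3 * 0.65 * 0.029 = 0.005655

0.005655


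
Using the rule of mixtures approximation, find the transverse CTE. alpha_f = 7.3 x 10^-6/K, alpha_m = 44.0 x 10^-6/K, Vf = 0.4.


alpha_2 = alpha_f*Vf + alpha_m*(1-Vf) = 7.3*0.4 + 44.0*0.6 = 29.3 x 10^-6/K

29.3 x 10^-6/K


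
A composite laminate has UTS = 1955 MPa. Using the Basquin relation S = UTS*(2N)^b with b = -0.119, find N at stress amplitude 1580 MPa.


N = 0.5 * (S/UTS)^(1/b) = 0.5 * (1580/1955)^(1/-0.119) = 2.9936 cycles

2.9936 cycles


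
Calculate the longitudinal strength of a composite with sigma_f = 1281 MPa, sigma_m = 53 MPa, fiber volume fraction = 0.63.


sigma_1 = sigma_f*Vf + sigma_m*(1-Vf) = 1281*0.63 + 53*0.37 = 826.6 MPa

826.6 MPa


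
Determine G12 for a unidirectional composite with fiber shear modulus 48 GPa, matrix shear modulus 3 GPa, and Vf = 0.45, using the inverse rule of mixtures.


1/G12 = Vf/Gf + (1-Vf)/Gm = 0.45/48 + 0.55/3
G12 = 5.19 GPa

5.19 GPa


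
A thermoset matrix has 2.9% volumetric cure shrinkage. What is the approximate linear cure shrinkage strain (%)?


Linear shrinkage ≈ vol_shrink/3 = 2.9/3 = 0.967%

0.967%


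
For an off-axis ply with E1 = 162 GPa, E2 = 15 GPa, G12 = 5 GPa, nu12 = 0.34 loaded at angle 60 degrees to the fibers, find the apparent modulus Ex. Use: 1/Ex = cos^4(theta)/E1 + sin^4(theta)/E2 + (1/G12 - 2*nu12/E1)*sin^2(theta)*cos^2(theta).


cos^4(60) = 0.0625, sin^4(60) = 0.5625, sin^2(60)*cos^2(60) = 0.1875
1/G12 - 2*nu12/E1 = 1/5 - 2*0.34/162 = 0.195802 GPa^-1
1/Ex = 0.0625/162 + 0.5625/15 + 0.195802*0.1875 = 0.0745988 GPa^-1
Ex = 13.41 GPa

13.41 GPa


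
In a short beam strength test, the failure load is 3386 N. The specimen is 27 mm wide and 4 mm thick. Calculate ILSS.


ILSS = 3F/(4bh) = 3*3386/(4*27*4) = 23.51 MPa

23.51 MPa


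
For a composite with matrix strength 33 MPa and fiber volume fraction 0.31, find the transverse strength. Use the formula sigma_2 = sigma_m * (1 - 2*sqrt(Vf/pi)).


factor = 1 - 2*sqrt(0.31/pi) = 0.3717
sigma_2 = 33 * 0.3717 = 12.27 MPa

12.27 MPa


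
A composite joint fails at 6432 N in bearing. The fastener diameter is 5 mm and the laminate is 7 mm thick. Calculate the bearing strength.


sigma_br = F/(d*h) = 6432/(5*7) = 183.8 MPa

183.8 MPa


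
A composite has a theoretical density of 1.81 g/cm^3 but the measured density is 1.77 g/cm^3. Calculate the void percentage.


Void% = (rho_theo - rho_actual)/rho_theo * 100 = (1.81 - 1.77)/1.81 * 100 = 2.21%

2.21%


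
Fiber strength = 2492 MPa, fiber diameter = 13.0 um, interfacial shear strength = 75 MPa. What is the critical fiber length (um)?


Lc = sigma_f * d / (2 * tau_i) = 2492 * 13.0 / (2 * 75) = 216.0 um

216.0 um


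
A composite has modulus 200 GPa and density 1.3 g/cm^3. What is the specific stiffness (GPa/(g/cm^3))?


Specific stiffness = E/rho = 200/1.3 = 153.8 GPa/(g/cm^3)

153.8 GPa/(g/cm^3)


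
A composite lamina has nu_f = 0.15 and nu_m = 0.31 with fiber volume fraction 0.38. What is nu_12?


nu_12 = nu_f*Vf + nu_m*(1-Vf) = 0.15*0.38 + 0.31*0.62 = 0.2492

0.2492


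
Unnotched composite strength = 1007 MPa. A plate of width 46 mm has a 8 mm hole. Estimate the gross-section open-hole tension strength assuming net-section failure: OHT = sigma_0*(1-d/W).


OHT = sigma_0*(1-d/W) = 1007*(1-8/46) = 831.9 MPa

831.9 MPa


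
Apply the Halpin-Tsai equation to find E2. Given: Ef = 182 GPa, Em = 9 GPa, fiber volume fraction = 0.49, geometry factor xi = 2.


eta = (Ef/Em - 1)/(Ef/Em + xi) = (20.2222 - 1)/(20.2222 + 2) = 0.865
E2 = Em*(1+xi*eta*Vf)/(1-eta*Vf) = 28.86 GPa

28.86 GPa


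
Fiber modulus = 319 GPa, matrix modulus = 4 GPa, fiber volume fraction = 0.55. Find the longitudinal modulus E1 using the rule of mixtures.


E1 = Ef*Vf + Em*(1-Vf) = 319*0.55 + 4*0.45 = 177.25 GPa

177.25 GPa


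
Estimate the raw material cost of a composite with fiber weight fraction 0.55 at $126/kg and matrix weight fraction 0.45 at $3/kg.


Cost = cost_f*Wf + cost_m*Wm = 126*0.55 + 3*0.45 = $70.65/kg

$70.65/kg


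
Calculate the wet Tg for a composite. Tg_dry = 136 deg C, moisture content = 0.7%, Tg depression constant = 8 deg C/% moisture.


Tg_wet = Tg_dry - k*moisture = 136 - 8*0.7 = 130.4 deg C

130.4 deg C


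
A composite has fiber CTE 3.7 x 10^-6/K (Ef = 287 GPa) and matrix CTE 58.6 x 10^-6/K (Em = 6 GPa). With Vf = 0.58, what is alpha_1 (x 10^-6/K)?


E1 = Ef*Vf + Em*(1-Vf) = 168.98
alpha_1 = (alpha_f*Ef*Vf + alpha_m*Em*(1-Vf))/E1 = 4.52 x 10^-6/K

4.52 x 10^-6/K


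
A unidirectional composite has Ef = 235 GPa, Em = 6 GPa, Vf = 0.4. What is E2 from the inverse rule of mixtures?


1/E2 = Vf/Ef + (1-Vf)/Em = 0.4/235 + 0.6/6
E2 = 9.83 GPa

9.83 GPa


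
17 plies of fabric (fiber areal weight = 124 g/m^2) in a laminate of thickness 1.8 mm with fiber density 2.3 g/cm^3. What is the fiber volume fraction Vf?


Vf = n * FAW / (rho_f * h * 1000) = 17 * 124 / (2.3 * 1.8 * 1000) = 0.5092

0.5092


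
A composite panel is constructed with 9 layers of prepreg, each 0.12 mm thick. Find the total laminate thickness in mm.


h = n * t_ply = 9 * 0.12 = 1.08 mm

1.08 mm


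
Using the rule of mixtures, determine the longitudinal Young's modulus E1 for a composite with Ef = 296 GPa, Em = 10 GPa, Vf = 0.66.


E1 = Ef*Vf + Em*(1-Vf) = 296*0.66 + 10*0.34 = 198.76 GPa

198.76 GPa


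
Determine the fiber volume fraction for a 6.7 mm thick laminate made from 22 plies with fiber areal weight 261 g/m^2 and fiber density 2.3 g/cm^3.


Vf = n * FAW / (rho_f * h * 1000) = 22 * 261 / (2.3 * 6.7 * 1000) = 0.3726

0.3726


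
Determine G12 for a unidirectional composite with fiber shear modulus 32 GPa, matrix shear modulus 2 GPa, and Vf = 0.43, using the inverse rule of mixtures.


1/G12 = Vf/Gf + (1-Vf)/Gm = 0.43/32 + 0.57/2
G12 = 3.35 GPa

3.35 GPa


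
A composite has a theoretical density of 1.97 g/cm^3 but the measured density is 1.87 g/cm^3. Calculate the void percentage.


Void% = (rho_theo - rho_actual)/rho_theo * 100 = (1.97 - 1.87)/1.97 * 100 = 5.08%

5.08%


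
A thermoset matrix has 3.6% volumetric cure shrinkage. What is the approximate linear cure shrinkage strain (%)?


Linear shrinkage ≈ vol_shrink/3 = 3.6/3 = 1.2%

1.2%


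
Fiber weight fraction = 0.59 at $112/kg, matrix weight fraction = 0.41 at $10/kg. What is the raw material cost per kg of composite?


Cost = cost_f*Wf + cost_m*Wm = 112*0.59 + 10*0.41 = $70.18/kg

$70.18/kg


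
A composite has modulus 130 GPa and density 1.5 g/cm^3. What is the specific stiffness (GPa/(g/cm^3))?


Specific stiffness = E/rho = 130/1.5 = 86.7 GPa/(g/cm^3)

86.7 GPa/(g/cm^3)


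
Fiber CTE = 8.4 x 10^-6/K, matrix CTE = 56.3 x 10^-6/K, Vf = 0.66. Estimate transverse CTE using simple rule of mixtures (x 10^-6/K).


alpha_2 = alpha_f*Vf + alpha_m*(1-Vf) = 8.4*0.66 + 56.3*0.34 = 24.7 x 10^-6/K

24.7 x 10^-6/K


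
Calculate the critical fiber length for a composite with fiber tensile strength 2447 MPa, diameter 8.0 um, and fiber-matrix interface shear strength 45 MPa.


Lc = sigma_f * d / (2 * tau_i) = 2447 * 8.0 / (2 * 45) = 217.5 um

217.5 um


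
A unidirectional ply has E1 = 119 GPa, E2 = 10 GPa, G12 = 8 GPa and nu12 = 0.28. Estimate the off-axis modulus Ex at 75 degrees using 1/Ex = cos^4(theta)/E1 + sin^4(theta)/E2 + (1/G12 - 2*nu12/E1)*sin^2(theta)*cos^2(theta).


cos^4(75) = 0.004487, sin^4(75) = 0.870513, sin^2(75)*cos^2(75) = 0.0625
1/G12 - 2*nu12/E1 = 1/8 - 2*0.28/119 = 0.120294 GPa^-1
1/Ex = 0.004487/119 + 0.870513/10 + 0.120294*0.0625 = 0.0946074 GPa^-1
Ex = 10.57 GPa

10.57 GPa


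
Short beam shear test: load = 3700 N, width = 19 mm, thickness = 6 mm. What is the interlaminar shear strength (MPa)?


ILSS = 3F/(4bh) = 3*3700/(4*19*6) = 24.34 MPa

24.34 MPa


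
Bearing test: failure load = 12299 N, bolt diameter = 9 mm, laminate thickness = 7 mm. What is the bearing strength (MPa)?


sigma_br = F/(d*h) = 12299/(9*7) = 195.2 MPa

195.2 MPa


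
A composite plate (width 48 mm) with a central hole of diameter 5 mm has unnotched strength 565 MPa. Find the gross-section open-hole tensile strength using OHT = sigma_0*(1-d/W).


OHT = sigma_0*(1-d/W) = 565*(1-5/48) = 506.1 MPa

506.1 MPa


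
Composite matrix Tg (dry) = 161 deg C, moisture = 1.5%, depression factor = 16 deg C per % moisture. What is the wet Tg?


Tg_wet = Tg_dry - k*moisture = 161 - 16*1.5 = 137.0 deg C

137.0 deg C


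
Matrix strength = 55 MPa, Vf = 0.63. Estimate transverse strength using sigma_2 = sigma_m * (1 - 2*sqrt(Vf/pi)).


factor = 1 - 2*sqrt(0.63/pi) = 0.1044
sigma_2 = 55 * 0.1044 = 5.74 MPa

5.74 MPa


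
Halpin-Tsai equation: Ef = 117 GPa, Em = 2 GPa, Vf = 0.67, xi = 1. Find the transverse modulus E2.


eta = (Ef/Em - 1)/(Ef/Em + xi) = (58.5 - 1)/(58.5 + 1) = 0.9664
E2 = Em*(1+xi*eta*Vf)/(1-eta*Vf) = 9.35 GPa

9.35 GPa


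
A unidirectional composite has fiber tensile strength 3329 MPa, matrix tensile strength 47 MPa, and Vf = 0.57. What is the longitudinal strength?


sigma_1 = sigma_f*Vf + sigma_m*(1-Vf) = 3329*0.57 + 47*0.43 = 1917.7 MPa

1917.7 MPa


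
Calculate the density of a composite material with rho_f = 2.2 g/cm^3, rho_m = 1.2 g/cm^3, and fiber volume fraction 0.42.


rho_c = rho_f*Vf + rho_m*(1-Vf) = 2.2*0.42 + 1.2*0.58 = 1.62 g/cm^3

1.62 g/cm^3


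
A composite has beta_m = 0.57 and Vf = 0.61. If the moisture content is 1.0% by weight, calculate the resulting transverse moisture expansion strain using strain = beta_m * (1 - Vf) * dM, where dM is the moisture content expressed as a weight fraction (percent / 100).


dM = 1.0/100 = 0.01
strain = beta_m * (1-Vf) * dM = 0.57 * 0.39 * 0.01 = 0.002223

0.002223


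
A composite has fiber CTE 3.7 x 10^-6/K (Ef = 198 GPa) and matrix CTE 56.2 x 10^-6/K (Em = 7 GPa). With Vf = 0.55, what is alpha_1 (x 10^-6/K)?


E1 = Ef*Vf + Em*(1-Vf) = 112.05
alpha_1 = (alpha_f*Ef*Vf + alpha_m*Em*(1-Vf))/E1 = 5.18 x 10^-6/K

5.18 x 10^-6/K


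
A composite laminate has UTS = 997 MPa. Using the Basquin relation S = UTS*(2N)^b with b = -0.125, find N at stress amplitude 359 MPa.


N = 0.5 * (S/UTS)^(1/b) = 0.5 * (359/997)^(1/-0.125) = 1769.1949 cycles

1769.1949 cycles


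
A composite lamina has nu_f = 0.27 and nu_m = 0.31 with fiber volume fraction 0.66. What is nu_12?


nu_12 = nu_f*Vf + nu_m*(1-Vf) = 0.27*0.66 + 0.31*0.34 = 0.2836

0.2836


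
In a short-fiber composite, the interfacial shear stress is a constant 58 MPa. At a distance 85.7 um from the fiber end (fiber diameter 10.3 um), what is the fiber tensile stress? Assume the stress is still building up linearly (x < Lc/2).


Force balance: sigma_f * (pi*d^2/4) = tau * (pi*d) * x  ->  sigma_f = 4 * tau * x / d
sigma_f = 4 * 58 * 85.7 / 10.3 = 1930.3 MPa

1930.3 MPa


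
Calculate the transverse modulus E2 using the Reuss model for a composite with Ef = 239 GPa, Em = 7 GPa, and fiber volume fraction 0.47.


1/E2 = Vf/Ef + (1-Vf)/Em = 0.47/239 + 0.53/7
E2 = 12.87 GPa

12.87 GPa


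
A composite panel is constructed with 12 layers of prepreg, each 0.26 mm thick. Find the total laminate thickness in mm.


h = n * t_ply = 12 * 0.26 = 3.12 mm

3.12 mm


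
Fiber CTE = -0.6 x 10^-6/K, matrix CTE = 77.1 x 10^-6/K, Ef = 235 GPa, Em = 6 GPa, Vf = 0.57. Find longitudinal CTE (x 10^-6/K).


E1 = Ef*Vf + Em*(1-Vf) = 136.53
alpha_1 = (alpha_f*Ef*Vf + alpha_m*Em*(1-Vf))/E1 = 0.87 x 10^-6/K

0.87 x 10^-6/K


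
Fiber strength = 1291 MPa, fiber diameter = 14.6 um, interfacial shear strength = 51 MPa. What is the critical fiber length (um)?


Lc = sigma_f * d / (2 * tau_i) = 1291 * 14.6 / (2 * 51) = 184.8 um

184.8 um


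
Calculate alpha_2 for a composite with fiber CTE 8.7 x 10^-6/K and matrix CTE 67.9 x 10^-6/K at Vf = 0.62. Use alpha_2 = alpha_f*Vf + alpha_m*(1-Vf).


alpha_2 = alpha_f*Vf + alpha_m*(1-Vf) = 8.7*0.62 + 67.9*0.38 = 31.2 x 10^-6/K

31.2 x 10^-6/K


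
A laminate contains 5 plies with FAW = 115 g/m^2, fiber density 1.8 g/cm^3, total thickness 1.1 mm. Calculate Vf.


Vf = n * FAW / (rho_f * h * 1000) = 5 * 115 / (1.8 * 1.1 * 1000) = 0.2904

0.2904


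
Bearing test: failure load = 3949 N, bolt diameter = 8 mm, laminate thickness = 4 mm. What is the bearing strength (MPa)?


sigma_br = F/(d*h) = 3949/(8*4) = 123.4 MPa

123.4 MPa


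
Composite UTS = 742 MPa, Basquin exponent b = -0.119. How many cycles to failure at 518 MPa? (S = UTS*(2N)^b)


N = 0.5 * (S/UTS)^(1/b) = 0.5 * (518/742)^(1/-0.119) = 10.2451 cycles

10.2451 cycles


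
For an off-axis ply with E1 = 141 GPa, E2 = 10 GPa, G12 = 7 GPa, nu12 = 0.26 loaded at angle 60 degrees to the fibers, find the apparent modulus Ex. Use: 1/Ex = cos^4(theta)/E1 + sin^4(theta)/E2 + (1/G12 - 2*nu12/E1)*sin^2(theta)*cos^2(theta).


cos^4(60) = 0.0625, sin^4(60) = 0.5625, sin^2(60)*cos^2(60) = 0.1875
1/G12 - 2*nu12/E1 = 1/7 - 2*0.26/141 = 0.139169 GPa^-1
1/Ex = 0.0625/141 + 0.5625/10 + 0.139169*0.1875 = 0.0827875 GPa^-1
Ex = 12.08 GPa

12.08 GPa


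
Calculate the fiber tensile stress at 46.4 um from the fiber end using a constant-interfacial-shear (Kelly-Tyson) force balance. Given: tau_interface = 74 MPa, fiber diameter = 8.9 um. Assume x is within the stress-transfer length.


Force balance: sigma_f * (pi*d^2/4) = tau * (pi*d) * x  ->  sigma_f = 4 * tau * x / d
sigma_f = 4 * 74 * 46.4 / 8.9 = 1543.2 MPa

1543.2 MPa


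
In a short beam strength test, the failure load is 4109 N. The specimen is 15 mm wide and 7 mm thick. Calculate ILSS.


ILSS = 3F/(4bh) = 3*4109/(4*15*7) = 29.35 MPa

29.35 MPa


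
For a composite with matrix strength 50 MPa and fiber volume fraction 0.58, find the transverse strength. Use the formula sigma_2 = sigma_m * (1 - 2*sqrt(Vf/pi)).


factor = 1 - 2*sqrt(0.58/pi) = 0.1407
sigma_2 = 50 * 0.1407 = 7.03 MPa

7.03 MPa


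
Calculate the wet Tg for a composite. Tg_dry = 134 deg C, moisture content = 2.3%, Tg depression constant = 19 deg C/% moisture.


Tg_wet = Tg_dry - k*moisture = 134 - 19*2.3 = 90.3 deg C

90.3 deg C


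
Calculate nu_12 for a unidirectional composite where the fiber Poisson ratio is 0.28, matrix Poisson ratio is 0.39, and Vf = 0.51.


nu_12 = nu_f*Vf + nu_m*(1-Vf) = 0.28*0.51 + 0.39*0.49 = 0.3339

0.3339


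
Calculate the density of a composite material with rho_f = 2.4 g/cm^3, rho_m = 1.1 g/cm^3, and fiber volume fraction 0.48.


rho_c = rho_f*Vf + rho_m*(1-Vf) = 2.4*0.48 + 1.1*0.52 = 1.724 g/cm^3

1.724 g/cm^3


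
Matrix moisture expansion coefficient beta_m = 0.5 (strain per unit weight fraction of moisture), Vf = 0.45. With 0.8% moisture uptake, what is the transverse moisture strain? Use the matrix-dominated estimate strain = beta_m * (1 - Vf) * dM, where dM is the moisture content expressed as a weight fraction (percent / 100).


dM = 0.8/100 = 0.008
strain = beta_m * (1-Vf) * dM = 0.5 * 0.55 * 0.008 = 0.0022

0.0022


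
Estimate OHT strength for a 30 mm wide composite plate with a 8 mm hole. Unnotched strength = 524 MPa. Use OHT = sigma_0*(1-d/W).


OHT = sigma_0*(1-d/W) = 524*(1-8/30) = 384.3 MPa

384.3 MPa


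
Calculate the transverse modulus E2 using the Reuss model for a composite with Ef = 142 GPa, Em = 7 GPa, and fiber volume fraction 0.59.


1/E2 = Vf/Ef + (1-Vf)/Em = 0.59/142 + 0.41/7
E2 = 15.94 GPa

15.94 GPa


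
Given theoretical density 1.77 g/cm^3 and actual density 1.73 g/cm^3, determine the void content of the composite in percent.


Void% = (rho_theo - rho_actual)/rho_theo * 100 = (1.77 - 1.73)/1.77 * 100 = 2.26%

2.26%


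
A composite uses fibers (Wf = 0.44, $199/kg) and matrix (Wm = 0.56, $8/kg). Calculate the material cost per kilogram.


Cost = cost_f*Wf + cost_m*Wm = 199*0.44 + 8*0.56 = $92.04/kg

$92.04/kg


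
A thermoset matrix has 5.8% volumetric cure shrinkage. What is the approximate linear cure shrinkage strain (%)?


Linear shrinkage ≈ vol_shrink/3 = 5.8/3 = 1.933%

1.933%


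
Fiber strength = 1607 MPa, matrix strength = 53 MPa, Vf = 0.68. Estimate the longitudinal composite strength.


sigma_1 = sigma_f*Vf + sigma_m*(1-Vf) = 1607*0.68 + 53*0.32 = 1109.7 MPa

1109.7 MPa


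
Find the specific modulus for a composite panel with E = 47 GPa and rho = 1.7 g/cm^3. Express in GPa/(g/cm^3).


Specific stiffness = E/rho = 47/1.7 = 27.6 GPa/(g/cm^3)

27.6 GPa/(g/cm^3)


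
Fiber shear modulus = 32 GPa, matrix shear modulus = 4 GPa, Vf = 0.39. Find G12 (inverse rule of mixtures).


1/G12 = Vf/Gf + (1-Vf)/Gm = 0.39/32 + 0.61/4
G12 = 6.07 GPa

6.07 GPa


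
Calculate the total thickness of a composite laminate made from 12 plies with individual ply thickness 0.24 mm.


h = n * t_ply = 12 * 0.24 = 2.88 mm

2.88 mm


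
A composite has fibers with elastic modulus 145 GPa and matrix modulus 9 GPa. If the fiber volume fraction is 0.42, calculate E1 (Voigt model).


E1 = Ef*Vf + Em*(1-Vf) = 145*0.42 + 9*0.58 = 66.12 GPa

66.12 GPa


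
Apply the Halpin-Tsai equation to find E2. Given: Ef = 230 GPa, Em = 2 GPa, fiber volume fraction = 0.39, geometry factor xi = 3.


eta = (Ef/Em - 1)/(Ef/Em + xi) = (115.0 - 1)/(115.0 + 3) = 0.9661
E2 = Em*(1+xi*eta*Vf)/(1-eta*Vf) = 6.84 GPa

6.84 GPa


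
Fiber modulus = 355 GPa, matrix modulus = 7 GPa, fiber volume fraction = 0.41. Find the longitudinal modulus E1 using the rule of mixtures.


E1 = Ef*Vf + Em*(1-Vf) = 355*0.41 + 7*0.59 = 149.68 GPa

149.68 GPa


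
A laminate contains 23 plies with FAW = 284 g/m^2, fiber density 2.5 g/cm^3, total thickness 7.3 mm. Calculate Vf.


Vf = n * FAW / (rho_f * h * 1000) = 23 * 284 / (2.5 * 7.3 * 1000) = 0.3579

0.3579


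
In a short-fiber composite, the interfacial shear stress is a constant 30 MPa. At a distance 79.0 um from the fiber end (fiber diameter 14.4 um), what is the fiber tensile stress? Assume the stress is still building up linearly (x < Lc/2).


Force balance: sigma_f * (pi*d^2/4) = tau * (pi*d) * x  ->  sigma_f = 4 * tau * x / d
sigma_f = 4 * 30 * 79.0 / 14.4 = 658.3 MPa

658.3 MPa


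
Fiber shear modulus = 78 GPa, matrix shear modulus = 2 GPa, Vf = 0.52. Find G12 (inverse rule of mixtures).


1/G12 = Vf/Gf + (1-Vf)/Gm = 0.52/78 + 0.48/2
G12 = 4.05 GPa

4.05 GPa


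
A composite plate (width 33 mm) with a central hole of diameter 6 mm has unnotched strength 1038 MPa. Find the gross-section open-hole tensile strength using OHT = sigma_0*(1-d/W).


OHT = sigma_0*(1-d/W) = 1038*(1-6/33) = 849.3 MPa

849.3 MPa


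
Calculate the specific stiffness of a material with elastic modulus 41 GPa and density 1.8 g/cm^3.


Specific stiffness = E/rho = 41/1.8 = 22.8 GPa/(g/cm^3)

22.8 GPa/(g/cm^3)


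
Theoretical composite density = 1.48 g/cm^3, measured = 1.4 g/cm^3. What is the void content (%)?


Void% = (rho_theo - rho_actual)/rho_theo * 100 = (1.48 - 1.4)/1.48 * 100 = 5.41%

5.41%


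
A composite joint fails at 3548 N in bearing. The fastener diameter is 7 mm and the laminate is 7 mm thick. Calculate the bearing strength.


sigma_br = F/(d*h) = 3548/(7*7) = 72.4 MPa

72.4 MPa


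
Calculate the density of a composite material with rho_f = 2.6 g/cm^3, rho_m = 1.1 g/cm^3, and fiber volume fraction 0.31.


rho_c = rho_f*Vf + rho_m*(1-Vf) = 2.6*0.31 + 1.1*0.69 = 1.565 g/cm^3

1.565 g/cm^3


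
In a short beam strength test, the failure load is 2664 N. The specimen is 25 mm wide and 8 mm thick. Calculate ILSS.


ILSS = 3F/(4bh) = 3*2664/(4*25*8) = 9.99 MPa

9.99 MPa


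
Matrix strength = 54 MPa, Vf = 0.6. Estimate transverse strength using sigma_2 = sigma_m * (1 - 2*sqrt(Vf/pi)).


factor = 1 - 2*sqrt(0.6/pi) = 0.126
sigma_2 = 54 * 0.126 = 6.8 MPa

6.8 MPa


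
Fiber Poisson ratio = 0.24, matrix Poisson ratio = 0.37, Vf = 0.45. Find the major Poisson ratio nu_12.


nu_12 = nu_f*Vf + nu_m*(1-Vf) = 0.24*0.45 + 0.37*0.55 = 0.3115

0.3115


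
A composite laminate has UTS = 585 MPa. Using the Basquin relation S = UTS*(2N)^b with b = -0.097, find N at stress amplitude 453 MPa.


N = 0.5 * (S/UTS)^(1/b) = 0.5 * (453/585)^(1/-0.097) = 6.9806 cycles

6.9806 cycles


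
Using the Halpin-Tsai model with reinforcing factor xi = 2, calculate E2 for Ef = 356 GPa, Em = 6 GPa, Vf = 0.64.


eta = (Ef/Em - 1)/(Ef/Em + xi) = (59.3333 - 1)/(59.3333 + 2) = 0.9511
E2 = Em*(1+xi*eta*Vf)/(1-eta*Vf) = 34.0 GPa

34.0 GPa


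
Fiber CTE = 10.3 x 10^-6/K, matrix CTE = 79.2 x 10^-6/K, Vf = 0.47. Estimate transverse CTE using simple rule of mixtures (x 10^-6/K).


alpha_2 = alpha_f*Vf + alpha_m*(1-Vf) = 10.3*0.47 + 79.2*0.53 = 46.8 x 10^-6/K

46.8 x 10^-6/K


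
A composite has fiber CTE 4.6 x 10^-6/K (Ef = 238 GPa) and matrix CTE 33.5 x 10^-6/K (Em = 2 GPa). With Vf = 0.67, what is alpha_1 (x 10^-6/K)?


E1 = Ef*Vf + Em*(1-Vf) = 160.12
alpha_1 = (alpha_f*Ef*Vf + alpha_m*Em*(1-Vf))/E1 = 4.72 x 10^-6/K

4.72 x 10^-6/K


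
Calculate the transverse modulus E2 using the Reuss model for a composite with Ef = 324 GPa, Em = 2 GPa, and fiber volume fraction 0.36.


1/E2 = Vf/Ef + (1-Vf)/Em = 0.36/324 + 0.64/2
E2 = 3.11 GPa

3.11 GPa


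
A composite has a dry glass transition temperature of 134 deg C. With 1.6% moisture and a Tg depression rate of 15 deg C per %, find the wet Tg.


Tg_wet = Tg_dry - k*moisture = 134 - 15*1.6 = 110.0 deg C

110.0 deg C


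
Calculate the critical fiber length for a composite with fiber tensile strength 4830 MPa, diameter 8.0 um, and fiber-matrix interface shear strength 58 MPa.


Lc = sigma_f * d / (2 * tau_i) = 4830 * 8.0 / (2 * 58) = 333.1 um

333.1 um


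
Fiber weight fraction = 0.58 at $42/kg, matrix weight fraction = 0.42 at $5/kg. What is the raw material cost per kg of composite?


Cost = cost_f*Wf + cost_m*Wm = 42*0.58 + 5*0.42 = $26.46/kg

$26.46/kg


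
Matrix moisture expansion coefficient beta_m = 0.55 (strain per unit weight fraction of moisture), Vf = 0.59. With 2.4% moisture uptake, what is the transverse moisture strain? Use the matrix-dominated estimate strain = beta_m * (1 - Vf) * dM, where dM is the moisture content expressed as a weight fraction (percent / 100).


dM = 2.4/100 = 0.024
strain = beta_m * (1-Vf) * dM = 0.55 * 0.41 * 0.024 = 0.005412

0.005412


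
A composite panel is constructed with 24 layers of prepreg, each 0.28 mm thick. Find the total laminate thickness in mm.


h = n * t_ply = 24 * 0.28 = 6.72 mm

6.72 mm


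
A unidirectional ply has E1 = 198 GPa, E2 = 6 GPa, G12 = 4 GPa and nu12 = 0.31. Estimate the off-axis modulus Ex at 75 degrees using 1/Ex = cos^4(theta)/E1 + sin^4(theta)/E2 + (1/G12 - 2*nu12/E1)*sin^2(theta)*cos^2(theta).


cos^4(75) = 0.004487, sin^4(75) = 0.870513, sin^2(75)*cos^2(75) = 0.0625
1/G12 - 2*nu12/E1 = 1/4 - 2*0.31/198 = 0.246869 GPa^-1
1/Ex = 0.004487/198 + 0.870513/6 + 0.246869*0.0625 = 0.1605374 GPa^-1
Ex = 6.23 GPa

6.23 GPa


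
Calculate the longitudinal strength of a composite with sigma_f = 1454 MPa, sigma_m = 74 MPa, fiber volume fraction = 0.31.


sigma_1 = sigma_f*Vf + sigma_m*(1-Vf) = 1454*0.31 + 74*0.69 = 501.8 MPa

501.8 MPa
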